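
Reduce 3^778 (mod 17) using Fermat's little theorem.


Fermat's little theorem: if p is prime and gcd(a,p)=1, then a^(p-1) ≡ 1 (mod p)
p = 17 is prime, gcd(3,17) = 1
Reduce exponent: 778 mod 16 = 10
So 3^778 ≡ 3^10 (mod 17)
3^10 mod 17 = 8

3^778 ≡ 8 (mod 17)


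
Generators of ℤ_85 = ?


g generates ℤ_n iff gcd(g,n) = 1
Prime factors of 85: 5, 17
Generators are g ∈ {1,...,84} not divisible by any of these primes.
Generators: {1, 2, 3, 4, 6, 7, 8, 9, 11, 12, 13, 14, 16, 18, 19, 21, 22, 23, 24, 26, 27, 28, 29, 31, 32, 33, 36, 37, 38, 39, 41, 42, 43, 44, 46, 47, 48, 49, 52, 53, 54, 56, 57, 58, 59, 61, 62, 63, 64, 66, 67, 69, 71, 72, 73, 74, 76, 77, 78, 79, 81, 82, 83, 84}
Number of generators = φ(85) = 64

Generators of ℤ_85 = {1, 2, 3, 4, 6, 7, 8, 9, 11, 12, 13, 14, 16, 18, 19, 21, 22, 23, 24, 26, 27, 28, 29, 31, 32, 33, 36, 37, 38, 39, 41, 42, 43, 44, 46, 47, 48, 49, 52, 53, 54, 56, 57, 58, 59, 61, 62, 63, 64, 66, 67, 69, 71, 72, 73, 74, 76, 77, 78, 79, 81, 82, 83, 84}


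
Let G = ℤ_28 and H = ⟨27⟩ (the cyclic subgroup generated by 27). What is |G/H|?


|⟨27⟩| = n / gcd(27, 28) = 28 / 1 = 28
H is normal (ℤ_28 is abelian).
|G/H| = |G| / |H| = 28 / 28 = 1

|G/H| = 1


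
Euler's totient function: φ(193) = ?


Factor n: 193 = 193
φ(n) = n · ∏(1 - 1/p) over distinct primes p | n
φ(193) = 193 · (1 - 1/193) = 192

φ(193) = 192


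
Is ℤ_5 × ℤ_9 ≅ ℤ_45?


Comparing ℤ_5 × ℤ_9 and ℤ_45:
gcd(5,9) = 1, so ℤ_5 × ℤ_9 ≅ ℤ_45 (CRT)

Yes, ℤ_5 × ℤ_9 ≅ ℤ_45


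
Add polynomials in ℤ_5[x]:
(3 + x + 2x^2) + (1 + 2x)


Add coefficients mod 5:
x^0: 3 + 1 = 4 (mod 5)
x^1: 1 + 2 = 3 (mod 5)
x^2: 2 + 0 = 2 (mod 5)
Result: 4 + 3x + 2x^2

f + g = 4 + 3x + 2x^2


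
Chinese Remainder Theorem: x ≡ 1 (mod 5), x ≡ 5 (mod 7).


m₁ = 5, m₂ = 7, gcd = 1, so CRT applies. M = m₁·m₂ = 35
Let M₁ = M/m₁ = 7, M₂ = M/m₂ = 5
Find y₁ ≡ M₁⁻¹ (mod m₁): 7⁻¹ ≡ 3 (mod 5)
Find y₂ ≡ M₂⁻¹ (mod m₂): 5⁻¹ ≡ 3 (mod 7)
x = a₁·M₁·y₁ + a₂·M₂·y₂ = 1·7·3 + 5·5·3 = 96
Reduce mod 35: x ≡ 26
Check: 26 mod 5 = 1 ✓, 26 mod 7 = 5 ✓

x ≡ 26 (mod 35)


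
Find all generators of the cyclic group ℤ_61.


g generates ℤ_n iff gcd(g,n) = 1
Prime factors of 61: 61
Generators are g ∈ {1,...,60} not divisible by any of these primes.
Generators: {1, 2, 3, 4, 5, 6, 7, 8, 9, 10, 11, 12, 13, 14, 15, 16, 17, 18, 19, 20, 21, 22, 23, 24, 25, 26, 27, 28, 29, 30, 31, 32, 33, 34, 35, 36, 37, 38, 39, 40, 41, 42, 43, 44, 45, 46, 47, 48, 49, 50, 51, 52, 53, 54, 55, 56, 57, 58, 59, 60}
Number of generators = φ(61) = 60

Generators of ℤ_61 = {1, 2, 3, 4, 5, 6, 7, 8, 9, 10, 11, 12, 13, 14, 15, 16, 17, 18, 19, 20, 21, 22, 23, 24, 25, 26, 27, 28, 29, 30, 31, 32, 33, 34, 35, 36, 37, 38, 39, 40, 41, 42, 43, 44, 45, 46, 47, 48, 49, 50, 51, 52, 53, 54, 55, 56, 57, 58, 59, 60}


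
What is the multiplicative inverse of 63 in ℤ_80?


Use the extended Euclidean algorithm to write 1 = 63·s + 80·t; then s mod 80 is the inverse.
Euclidean algorithm:
  63 = 0·80 + 63
  80 = 1·63 + 17
  63 = 3·17 + 12
  17 = 1·12 + 5
  12 = 2·5 + 2
  5 = 2·2 + 1
  2 = 2·1 + 0
gcd(63,80) = 1
Back-substitution gives: 63·(-33) + 80·(26) = 1
So 63⁻¹ ≡ -33 ≡ 47 (mod 80)
Check: 63 × 47 = 2961 ≡ 1 (mod 80) ✓

63⁻¹ ≡ 47 (mod 80)


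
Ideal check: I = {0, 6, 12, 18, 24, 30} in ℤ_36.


Check ideal conditions for I = {0, 6, 12, 18, 24, 30} in ℤ_36:
(1) I is an additive subgroup? Yes
(2) For r ∈ ℤ_36 and a ∈ I: r·a ∈ I? Yes

Yes, I is an ideal of ℤ_36


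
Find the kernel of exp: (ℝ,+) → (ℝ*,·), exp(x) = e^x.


Kernel = preimage of identity
ker(exp) = {x ∈ ℝ | e^x = 1} = {0}

ker(exp) = {0}


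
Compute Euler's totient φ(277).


Factor n: 277 = 277
φ(n) = n · ∏(1 - 1/p) over distinct primes p | n
φ(277) = 277 · (1 - 1/277) = 276

φ(277) = 276


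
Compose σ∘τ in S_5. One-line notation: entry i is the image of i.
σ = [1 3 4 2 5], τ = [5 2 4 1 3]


σ∘τ: apply τ first, then σ
1 →τ 5 →σ 5
2 →τ 2 →σ 3
3 →τ 4 →σ 2
4 →τ 1 →σ 1
5 →τ 3 →σ 4

σ∘τ = [5 3 2 1 4]


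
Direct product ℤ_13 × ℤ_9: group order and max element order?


|ℤ_13 × ℤ_9| = 13 × 9 = 117
Max element order = lcm(13,9) = 117
Cyclic? Yes (gcd=1)

|ℤ_13×ℤ_9| = 117, max element order = 117


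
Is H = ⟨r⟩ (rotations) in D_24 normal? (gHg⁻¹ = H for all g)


H = ⟨r⟩ (rotations) in D_24
The rotation subgroup ⟨r⟩ has index 2 in D_24, so it is normal

Yes, normal subgroup


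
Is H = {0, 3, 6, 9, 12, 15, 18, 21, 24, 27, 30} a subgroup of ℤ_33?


Subgroup test for H = {0, 3, 6, 9, 12, 15, 18, 21, 24, 27, 30} in (ℤ_33, +):
(1) 0 ∈ H? Yes
(2) Closure: for all a,b ∈ H, (a+b) mod 33 ∈ H? Yes
(3) Inverses: for all a ∈ H, -a mod 33 ∈ H? Yes

Yes, H is a subgroup of ℤ_33


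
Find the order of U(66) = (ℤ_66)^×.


U(n) is the group of units mod n; |U(n)| = φ(n)
|U(66)| = φ(66) = 20

|U(66) = (ℤ_66)^×| = 20


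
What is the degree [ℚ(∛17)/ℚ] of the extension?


∛17 has minimal polynomial x³ - 17 (irreducible over ℚ since 17 is not a perfect cube)

[ℚ(∛17)/ℚ] = 3


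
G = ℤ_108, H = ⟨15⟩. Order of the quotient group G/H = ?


|⟨15⟩| = n / gcd(15, 108) = 108 / 3 = 36
H is normal (ℤ_108 is abelian).
|G/H| = |G| / |H| = 108 / 36 = 3

|G/H| = 3


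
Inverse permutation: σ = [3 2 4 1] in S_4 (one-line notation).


To find σ⁻¹, swap domain and range:
σ(1) = 3 → σ⁻¹(3) = 1
σ(2) = 2 → σ⁻¹(2) = 2
σ(3) = 4 → σ⁻¹(4) = 3
σ(4) = 1 → σ⁻¹(1) = 4

σ⁻¹ = [4 2 1 3]


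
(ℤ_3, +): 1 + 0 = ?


Operation: addition mod 3
1 + 0 = (a + b) mod 3 with a = 1, b = 0

1 + 0 = 1


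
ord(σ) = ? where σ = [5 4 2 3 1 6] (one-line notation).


Cycle decomposition: (1 5) (2 4 3)
Cycle lengths: 2, 3
Order = lcm(2, 3) = 6

ord(σ) = 6


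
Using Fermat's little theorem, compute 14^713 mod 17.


Fermat's little theorem: if p is prime and gcd(a,p)=1, then a^(p-1) ≡ 1 (mod p)
p = 17 is prime, gcd(14,17) = 1
Reduce exponent: 713 mod 16 = 9
So 14^713 ≡ 14^9 (mod 17)
14^9 mod 17 = 3

14^713 ≡ 3 (mod 17)


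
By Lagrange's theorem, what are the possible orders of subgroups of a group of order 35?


Lagrange's theorem: |H| divides |G|
|G| = 35
Divisors of 35: 1, 5, 7, 35

Possible subgroup orders: {1, 5, 7, 35}


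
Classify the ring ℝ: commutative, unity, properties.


ℝ is a field: commutative, has unity, every nonzero element is a unit (hence an integral domain)
Commutative: Yes
Integral domain: Yes
Has unity: Yes

ℝ: Commutative=Yes, Unity=Yes


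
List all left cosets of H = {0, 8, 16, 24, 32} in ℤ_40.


H = {0, 8, 16, 24, 32}, |H| = 5
Number of cosets = |G|/|H| = 40/5 = 8
0 + H = {0, 8, 16, 24, 32}
1 + H = {1, 9, 17, 25, 33}
2 + H = {2, 10, 18, 26, 34}
3 + H = {3, 11, 19, 27, 35}
4 + H = {4, 12, 20, 28, 36}
5 + H = {5, 13, 21, 29, 37}
6 + H = {6, 14, 22, 30, 38}
7 + H = {7, 15, 23, 31, 39}

Cosets: 0+H={0,8,16,24,32}; 1+H={1,9,17,25,33}; 2+H={2,10,18,26,34}; 3+H={3,11,19,27,35}; 4+H={4,12,20,28,36}; 5+H={5,13,21,29,37}; 6+H={6,14,22,30,38}; 7+H={7,15,23,31,39}


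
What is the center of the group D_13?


Z(G) = {g ∈ G | gx = xg for all x ∈ G}
For odd n, Z(D_n) = {e}: no nontrivial rotation commutes with all reflections

Z(D_13) = {e}


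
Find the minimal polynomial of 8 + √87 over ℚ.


Let α = 8 + √87. Then α - 8 = √87, so (α - 8)² = 87, giving α² - 16α - 23 = 0. Degree 2 and α ∉ ℚ, so this is the minimal polynomial.

Minimal polynomial: x² - 16x - 23


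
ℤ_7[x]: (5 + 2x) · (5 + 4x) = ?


Expand and collect like terms; reduce coefficients mod 7:
x^0: 5·5 = 25 ≡ 4 (mod 7)
x^1: 5·4 + 2·5 = 30 ≡ 2 (mod 7)
x^2: 2·4 = 8 ≡ 1 (mod 7)
Result: 4 + 2x + x^2

f · g = 4 + 2x + x^2


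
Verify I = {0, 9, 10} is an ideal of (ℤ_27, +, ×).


Check ideal conditions for I = {0, 9, 10} in ℤ_27:
(1) I is an additive subgroup? No
(2) For r ∈ ℤ_27 and a ∈ I: r·a ∈ I? No  [counterexample: r=2, a=9, r·a mod 27 = 18 ∉ I]

No, I is not an ideal of ℤ_27


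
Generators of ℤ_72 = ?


g generates ℤ_n iff gcd(g,n) = 1
Prime factors of 72: 2, 3
Generators are g ∈ {1,...,71} not divisible by any of these primes.
Generators: {1, 5, 7, 11, 13, 17, 19, 23, 25, 29, 31, 35, 37, 41, 43, 47, 49, 53, 55, 59, 61, 65, 67, 71}
Number of generators = φ(72) = 24

Generators of ℤ_72 = {1, 5, 7, 11, 13, 17, 19, 23, 25, 29, 31, 35, 37, 41, 43, 47, 49, 53, 55, 59, 61, 65, 67, 71}


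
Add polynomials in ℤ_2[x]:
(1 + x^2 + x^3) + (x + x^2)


Add coefficients mod 2:
x^0: 1 + 0 = 1 (mod 2)
x^1: 0 + 1 = 1 (mod 2)
x^2: 1 + 1 = 0 (mod 2)
x^3: 1 + 0 = 1 (mod 2)
Result: 1 + x + x^3

f + g = 1 + x + x^3


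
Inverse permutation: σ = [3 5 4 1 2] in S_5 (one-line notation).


To find σ⁻¹, swap domain and range:
σ(1) = 3 → σ⁻¹(3) = 1
σ(2) = 5 → σ⁻¹(5) = 2
σ(3) = 4 → σ⁻¹(4) = 3
σ(4) = 1 → σ⁻¹(1) = 4
σ(5) = 2 → σ⁻¹(2) = 5

σ⁻¹ = [4 5 1 3 2]


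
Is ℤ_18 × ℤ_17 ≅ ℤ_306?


Comparing ℤ_18 × ℤ_17 and ℤ_306:
gcd(18,17) = 1, so ℤ_18 × ℤ_17 ≅ ℤ_306 (CRT)

Yes, ℤ_18 × ℤ_17 ≅ ℤ_306


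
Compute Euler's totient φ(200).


Factor n: 200 = 2^3 × 5^2
φ(n) = n · ∏(1 - 1/p) over distinct primes p | n
φ(200) = 200 · (1 - 1/2) · (1 - 1/5) = 80

φ(200) = 80


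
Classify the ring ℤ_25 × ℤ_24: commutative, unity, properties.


Direct product ring; commutative with unity (1,1); but (1,0)·(0,1) = (0,0) gives zero divisors, so not an integral domain
Commutative: Yes
Integral domain: No
Has unity: Yes

ℤ_25 × ℤ_24: Commutative=Yes, Unity=Yes


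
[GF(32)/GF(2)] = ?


GF(32) = GF(2^5), so the extension degree is 5

[GF(32)/GF(2)] = 5


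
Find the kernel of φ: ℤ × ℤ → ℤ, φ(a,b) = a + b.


Kernel = preimage of identity
ker(φ) = {(a,b) ∈ ℤ² | a+b = 0} = {(a,-a) | a ∈ ℤ}

ker(φ) = {(a,-a) | a ∈ ℤ}


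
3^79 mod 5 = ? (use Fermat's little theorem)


Fermat's little theorem: if p is prime and gcd(a,p)=1, then a^(p-1) ≡ 1 (mod p)
p = 5 is prime, gcd(3,5) = 1
Reduce exponent: 79 mod 4 = 3
So 3^79 ≡ 3^3 (mod 5)
3^3 mod 5 = 2

3^79 ≡ 2 (mod 5)


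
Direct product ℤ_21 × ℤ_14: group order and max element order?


|ℤ_21 × ℤ_14| = 21 × 14 = 294
Max element order = lcm(21,14) = 42
Cyclic? No (gcd=7)

|ℤ_21×ℤ_14| = 294, max element order = 42


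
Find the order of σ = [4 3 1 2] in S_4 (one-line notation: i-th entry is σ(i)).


Cycle decomposition: (1 4 2 3)
Cycle lengths: 4
Order = lcm(4) = 4

ord(σ) = 4


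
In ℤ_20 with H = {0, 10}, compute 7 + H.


7 + H = {7 + h (mod 20) : h ∈ H}
7+0=7, 7+10=17

7 + H = {7, 17}


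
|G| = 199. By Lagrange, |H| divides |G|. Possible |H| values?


Lagrange's theorem: |H| divides |G|
|G| = 199
Divisors of 199: 1, 199

Possible subgroup orders: {1, 199}


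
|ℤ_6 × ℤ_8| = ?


|A × B| = |A| · |B|
|ℤ_6 × ℤ_8| = 6 × 8 = 48

|ℤ_6 × ℤ_8| = 48


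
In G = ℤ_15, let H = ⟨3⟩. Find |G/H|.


|⟨3⟩| = n / gcd(3, 15) = 15 / 3 = 5
H is normal (ℤ_15 is abelian).
|G/H| = |G| / |H| = 15 / 5 = 3

|G/H| = 3


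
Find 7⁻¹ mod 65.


Use the extended Euclidean algorithm to write 1 = 7·s + 65·t; then s mod 65 is the inverse.
Euclidean algorithm:
  7 = 0·65 + 7
  65 = 9·7 + 2
  7 = 3·2 + 1
  2 = 2·1 + 0
gcd(7,65) = 1
Back-substitution gives: 7·(28) + 65·(-3) = 1
So 7⁻¹ ≡ 28 ≡ 28 (mod 65)
Check: 7 × 28 = 196 ≡ 1 (mod 65) ✓

7⁻¹ ≡ 28 (mod 65)


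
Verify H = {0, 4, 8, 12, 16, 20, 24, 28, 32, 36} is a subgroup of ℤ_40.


Subgroup test for H = {0, 4, 8, 12, 16, 20, 24, 28, 32, 36} in (ℤ_40, +):
(1) 0 ∈ H? Yes
(2) Closure: for all a,b ∈ H, (a+b) mod 40 ∈ H? Yes
(3) Inverses: for all a ∈ H, -a mod 40 ∈ H? Yes

Yes, H is a subgroup of ℤ_40


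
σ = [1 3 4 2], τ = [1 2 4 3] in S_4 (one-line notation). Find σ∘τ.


σ∘τ: apply τ first, then σ
1 →τ 1 →σ 1
2 →τ 2 →σ 3
3 →τ 4 →σ 2
4 →τ 3 →σ 4

σ∘τ = [1 3 2 4]


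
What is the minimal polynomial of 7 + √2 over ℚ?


Let α = 7 + √2. Then α - 7 = √2, so (α - 7)² = 2, giving α² - 14α + 47 = 0. Degree 2 and α ∉ ℚ, so this is the minimal polynomial.

Minimal polynomial: x² - 14x + 47


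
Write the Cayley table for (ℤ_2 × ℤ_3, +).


Elements: {(0,0), (0,1), (0,2), (1,0), (1,1), (1,2)}
Operation: componentwise addition mod (2, 3)
Entry (a, b) = ((a₁+b₁) mod 2, (a₂+b₂) mod 3)

Cayley table:
      | (0,0) | (0,1) | (0,2) | (1,0) | (1,1) | (1,2)
(0,0) | (0,0) | (0,1) | (0,2) | (1,0) | (1,1) | (1,2)
(0,1) | (0,1) | (0,2) | (0,0) | (1,1) | (1,2) | (1,0)
(0,2) | (0,2) | (0,0) | (0,1) | (1,2) | (1,0) | (1,1)
(1,0) | (1,0) | (1,1) | (1,2) | (0,0) | (0,1) | (0,2)
(1,1) | (1,1) | (1,2) | (1,0) | (0,1) | (0,2) | (0,0)
(1,2) | (1,2) | (1,0) | (1,1) | (0,2) | (0,0) | (0,1)


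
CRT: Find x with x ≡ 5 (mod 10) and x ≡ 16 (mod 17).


m₁ = 10, m₂ = 17, gcd = 1, so CRT applies. M = m₁·m₂ = 170
Let M₁ = M/m₁ = 17, M₂ = M/m₂ = 10
Find y₁ ≡ M₁⁻¹ (mod m₁): 17⁻¹ ≡ 3 (mod 10)
Find y₂ ≡ M₂⁻¹ (mod m₂): 10⁻¹ ≡ 12 (mod 17)
x = a₁·M₁·y₁ + a₂·M₂·y₂ = 5·17·3 + 16·10·12 = 2175
Reduce mod 170: x ≡ 135
Check: 135 mod 10 = 5 ✓, 135 mod 17 = 16 ✓

x ≡ 135 (mod 170)


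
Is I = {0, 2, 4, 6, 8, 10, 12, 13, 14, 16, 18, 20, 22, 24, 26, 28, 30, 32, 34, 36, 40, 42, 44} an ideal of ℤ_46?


Check ideal conditions for I = {0, 2, 4, 6, 8, 10, 12, 13, 14, 16, 18, 20, 22, 24, 26, 28, 30, 32, 34, 36, 40, 42, 44} in ℤ_46:
(1) I is an additive subgroup? No
(2) For r ∈ ℤ_46 and a ∈ I: r·a ∈ I? No  [counterexample: r=2, a=42, r·a mod 46 = 38 ∉ I]

No, I is not an ideal of ℤ_46


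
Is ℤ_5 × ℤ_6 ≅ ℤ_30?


Comparing ℤ_5 × ℤ_6 and ℤ_30:
gcd(5,6) = 1, so ℤ_5 × ℤ_6 ≅ ℤ_30 (CRT)

Yes, ℤ_5 × ℤ_6 ≅ ℤ_30


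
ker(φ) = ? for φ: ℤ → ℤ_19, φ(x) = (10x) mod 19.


Kernel = preimage of identity
ker(φ) = {x ∈ ℤ : 10x ≡ 0 (mod 19)}. gcd(10,19) = 1, so 10x ≡ 0 (mod 19) ⟺ x ≡ 0 (mod 19/1 = 19). Hence ker(φ) = 19ℤ

ker(φ) = 19ℤ


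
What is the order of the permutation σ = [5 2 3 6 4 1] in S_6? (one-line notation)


Cycle decomposition: (1 5 4 6)
Cycle lengths: 4
Order = lcm(4) = 4

ord(σ) = 4


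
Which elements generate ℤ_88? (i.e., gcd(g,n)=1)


g generates ℤ_n iff gcd(g,n) = 1
Prime factors of 88: 2, 11
Generators are g ∈ {1,...,87} not divisible by any of these primes.
Generators: {1, 3, 5, 7, 9, 13, 15, 17, 19, 21, 23, 25, 27, 29, 31, 35, 37, 39, 41, 43, 45, 47, 49, 51, 53, 57, 59, 61, 63, 65, 67, 69, 71, 73, 75, 79, 81, 83, 85, 87}
Number of generators = φ(88) = 40

Generators of ℤ_88 = {1, 3, 5, 7, 9, 13, 15, 17, 19, 21, 23, 25, 27, 29, 31, 35, 37, 39, 41, 43, 45, 47, 49, 51, 53, 57, 59, 61, 63, 65, 67, 69, 71, 73, 75, 79, 81, 83, 85, 87}


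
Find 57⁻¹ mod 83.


Use the extended Euclidean algorithm to write 1 = 57·s + 83·t; then s mod 83 is the inverse.
Euclidean algorithm:
  57 = 0·83 + 57
  83 = 1·57 + 26
  57 = 2·26 + 5
  26 = 5·5 + 1
  5 = 5·1 + 0
gcd(57,83) = 1
Back-substitution gives: 57·(-16) + 83·(11) = 1
So 57⁻¹ ≡ -16 ≡ 67 (mod 83)
Check: 57 × 67 = 3819 ≡ 1 (mod 83) ✓

57⁻¹ ≡ 67 (mod 83)


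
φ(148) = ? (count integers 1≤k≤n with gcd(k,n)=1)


Factor n: 148 = 2^2 × 37
φ(n) = n · ∏(1 - 1/p) over distinct primes p | n
φ(148) = 148 · (1 - 1/2) · (1 - 1/37) = 72

φ(148) = 72


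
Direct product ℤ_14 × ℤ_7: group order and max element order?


|ℤ_14 × ℤ_7| = 14 × 7 = 98
Max element order = lcm(14,7) = 14
Cyclic? No (gcd=7)

|ℤ_14×ℤ_7| = 98, max element order = 14


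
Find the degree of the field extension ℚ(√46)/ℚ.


√46 has minimal polynomial x² - 46 (irreducible over ℚ since 46 is squarefree)

[ℚ(√46)/ℚ] = 2


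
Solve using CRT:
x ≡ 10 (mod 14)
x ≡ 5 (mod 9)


m₁ = 14, m₂ = 9, gcd = 1, so CRT applies. M = m₁·m₂ = 126
Let M₁ = M/m₁ = 9, M₂ = M/m₂ = 14
Find y₁ ≡ M₁⁻¹ (mod m₁): 9⁻¹ ≡ 11 (mod 14)
Find y₂ ≡ M₂⁻¹ (mod m₂): 14⁻¹ ≡ 2 (mod 9)
x = a₁·M₁·y₁ + a₂·M₂·y₂ = 10·9·11 + 5·14·2 = 1130
Reduce mod 126: x ≡ 122
Check: 122 mod 14 = 10 ✓, 122 mod 9 = 5 ✓

x ≡ 122 (mod 126)


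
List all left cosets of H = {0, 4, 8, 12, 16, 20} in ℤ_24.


H = {0, 4, 8, 12, 16, 20}, |H| = 6
Number of cosets = |G|/|H| = 24/6 = 4
0 + H = {0, 4, 8, 12, 16, 20}
1 + H = {1, 5, 9, 13, 17, 21}
2 + H = {2, 6, 10, 14, 18, 22}
3 + H = {3, 7, 11, 15, 19, 23}

Cosets: 0+H={0,4,8,12,16,20}; 1+H={1,5,9,13,17,21}; 2+H={2,6,10,14,18,22}; 3+H={3,7,11,15,19,23}


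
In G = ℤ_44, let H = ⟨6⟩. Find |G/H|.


|⟨6⟩| = n / gcd(6, 44) = 44 / 2 = 22
H is normal (ℤ_44 is abelian).
|G/H| = |G| / |H| = 44 / 22 = 2

|G/H| = 2


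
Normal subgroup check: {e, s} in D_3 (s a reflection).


H = {e, s} in D_3 (s a reflection)
r·s·r⁻¹ = sr⁻² ≠ s for n ≥ 3, so {e, s} is not closed under conjugation

No, not a normal subgroup


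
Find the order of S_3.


|S_n| = n! (number of permutations of n symbols)
|S_3| = 3! = 6

|S_3| = 6


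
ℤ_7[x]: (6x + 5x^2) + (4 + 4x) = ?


Add coefficients mod 7:
x^0: 0 + 4 = 4 (mod 7)
x^1: 6 + 4 = 3 (mod 7)
x^2: 5 + 0 = 5 (mod 7)
Result: 4 + 3x + 5x^2

f + g = 4 + 3x + 5x^2


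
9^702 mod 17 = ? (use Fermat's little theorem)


Fermat's little theorem: if p is prime and gcd(a,p)=1, then a^(p-1) ≡ 1 (mod p)
p = 17 is prime, gcd(9,17) = 1
Reduce exponent: 702 mod 16 = 14
So 9^702 ≡ 9^14 (mod 17)
9^14 mod 17 = 4

9^702 ≡ 4 (mod 17)


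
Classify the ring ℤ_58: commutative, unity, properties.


ℤ_58 is a commutative ring with unity 1; 58 = 2×29 is composite, so 2·29 ≡ 0 gives zero divisors (not an integral domain)
Commutative: Yes
Integral domain: No
Has unity: Yes

ℤ_58: Commutative=Yes, Unity=Yes


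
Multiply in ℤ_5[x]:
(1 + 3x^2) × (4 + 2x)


Expand and collect like terms; reduce coefficients mod 5:
x^0: 1·4 = 4 ≡ 4 (mod 5)
x^1: 1·2 + 0·4 = 2 ≡ 2 (mod 5)
x^2: 0·2 + 3·4 = 12 ≡ 2 (mod 5)
x^3: 3·2 = 6 ≡ 1 (mod 5)
Result: 4 + 2x + 2x^2 + x^3

f · g = 4 + 2x + 2x^2 + x^3


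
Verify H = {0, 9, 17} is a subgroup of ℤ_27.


Subgroup test for H = {0, 9, 17} in (ℤ_27, +):
(1) 0 ∈ H? Yes
(2) Closure: for all a,b ∈ H, (a+b) mod 27 ∈ H? No  [counterexample: 9 + 9 = 18 ∉ H]
(3) Inverses: for all a ∈ H, -a mod 27 ∈ H? No

No, H is not a subgroup of ℤ_27


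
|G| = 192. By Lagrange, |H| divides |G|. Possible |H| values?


Lagrange's theorem: |H| divides |G|
|G| = 192
Divisors of 192: 1, 2, 3, 4, 6, 8, 12, 16, 24, 32, 48, 64, 96, 192

Possible subgroup orders: {1, 2, 3, 4, 6, 8, 12, 16, 24, 32, 48, 64, 96, 192}


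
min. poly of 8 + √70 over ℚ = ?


Let α = 8 + √70. Then α - 8 = √70, so (α - 8)² = 70, giving α² - 16α - 6 = 0. Degree 2 and α ∉ ℚ, so this is the minimal polynomial.

Minimal polynomial: x² - 16x - 6


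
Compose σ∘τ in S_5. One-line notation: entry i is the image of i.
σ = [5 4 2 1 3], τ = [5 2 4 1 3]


σ∘τ: apply τ first, then σ
1 →τ 5 →σ 3
2 →τ 2 →σ 4
3 →τ 4 →σ 1
4 →τ 1 →σ 5
5 →τ 3 →σ 2

σ∘τ = [3 4 1 5 2]


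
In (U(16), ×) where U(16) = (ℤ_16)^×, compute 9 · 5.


Operation: multiplication mod 16
9 · 5 = (a × b) mod 16 with a = 9, b = 5

9 · 5 = 13


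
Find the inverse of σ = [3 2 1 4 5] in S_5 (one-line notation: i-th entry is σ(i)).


To find σ⁻¹, swap domain and range:
σ(1) = 3 → σ⁻¹(3) = 1
σ(2) = 2 → σ⁻¹(2) = 2
σ(3) = 1 → σ⁻¹(1) = 3
σ(4) = 4 → σ⁻¹(4) = 4
σ(5) = 5 → σ⁻¹(5) = 5

σ⁻¹ = [3 2 1 4 5]


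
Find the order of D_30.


|D_n| = 2n (n rotations and n reflections)
|D_30| = 2×30 = 60

|D_30| = 60


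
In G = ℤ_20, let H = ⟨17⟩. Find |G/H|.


|⟨17⟩| = n / gcd(17, 20) = 20 / 1 = 20
H is normal (ℤ_20 is abelian).
|G/H| = |G| / |H| = 20 / 20 = 1

|G/H| = 1


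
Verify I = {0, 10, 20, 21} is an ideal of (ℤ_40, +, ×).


Check ideal conditions for I = {0, 10, 20, 21} in ℤ_40:
(1) I is an additive subgroup? No
(2) For r ∈ ℤ_40 and a ∈ I: r·a ∈ I? No  [counterexample: r=2, a=21, r·a mod 40 = 2 ∉ I]

No, I is not an ideal of ℤ_40


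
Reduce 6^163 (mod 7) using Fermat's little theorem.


Fermat's little theorem: if p is prime and gcd(a,p)=1, then a^(p-1) ≡ 1 (mod p)
p = 7 is prime, gcd(6,7) = 1
Reduce exponent: 163 mod 6 = 1
So 6^163 ≡ 6^1 (mod 7)
6^1 mod 7 = 6

6^163 ≡ 6 (mod 7)


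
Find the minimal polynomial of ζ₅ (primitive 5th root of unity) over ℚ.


ζ₅ is a root of Φ₅(x) = x⁴ + x³ + x² + x + 1, irreducible over ℚ

Minimal polynomial: x⁴ + x³ + x² + x + 1


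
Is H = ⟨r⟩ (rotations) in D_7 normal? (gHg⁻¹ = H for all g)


H = ⟨r⟩ (rotations) in D_7
The rotation subgroup ⟨r⟩ has index 2 in D_7, so it is normal

Yes, normal subgroup


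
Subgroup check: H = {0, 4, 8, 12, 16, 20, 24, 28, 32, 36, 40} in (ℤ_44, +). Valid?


Subgroup test for H = {0, 4, 8, 12, 16, 20, 24, 28, 32, 36, 40} in (ℤ_44, +):
(1) 0 ∈ H? Yes
(2) Closure: for all a,b ∈ H, (a+b) mod 44 ∈ H? Yes
(3) Inverses: for all a ∈ H, -a mod 44 ∈ H? Yes

Yes, H is a subgroup of ℤ_44


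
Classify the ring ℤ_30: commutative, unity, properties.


ℤ_30 is a commutative ring with unity 1; 30 = 2×15 is composite, so 2·15 ≡ 0 gives zero divisors (not an integral domain)
Commutative: Yes
Integral domain: No
Has unity: Yes

ℤ_30: Commutative=Yes, Unity=Yes


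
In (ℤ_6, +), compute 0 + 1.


Operation: addition mod 6
0 + 1 = (a + b) mod 6 with a = 0, b = 1

0 + 1 = 1


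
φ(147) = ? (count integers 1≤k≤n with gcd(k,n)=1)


Factor n: 147 = 3 × 7^2
φ(n) = n · ∏(1 - 1/p) over distinct primes p | n
φ(147) = 147 · (1 - 1/3) · (1 - 1/7) = 84

φ(147) = 84


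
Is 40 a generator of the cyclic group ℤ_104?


g generates ℤ_n iff gcd(g, n) = 1
gcd(40, 104) = 8
Since gcd = 8 ≠ 1, ⟨40⟩ has order 13 < 104, so 40 is not a generator.

No, 40 does not generate ℤ_104


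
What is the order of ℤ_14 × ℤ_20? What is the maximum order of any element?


|ℤ_14 × ℤ_20| = 14 × 20 = 280
Max element order = lcm(14,20) = 140
Cyclic? No (gcd=2)

|ℤ_14×ℤ_20| = 280, max element order = 140


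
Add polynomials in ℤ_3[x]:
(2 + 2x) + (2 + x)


Add coefficients mod 3:
x^0: 2 + 2 = 1 (mod 3)
x^1: 2 + 1 = 0 (mod 3)
Result: 1

f + g = 1


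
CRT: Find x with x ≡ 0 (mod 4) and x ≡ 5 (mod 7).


m₁ = 4, m₂ = 7, gcd = 1, so CRT applies. M = m₁·m₂ = 28
Let M₁ = M/m₁ = 7, M₂ = M/m₂ = 4
Find y₁ ≡ M₁⁻¹ (mod m₁): 7⁻¹ ≡ 3 (mod 4)
Find y₂ ≡ M₂⁻¹ (mod m₂): 4⁻¹ ≡ 2 (mod 7)
x = a₁·M₁·y₁ + a₂·M₂·y₂ = 0·7·3 + 5·4·2 = 40
Reduce mod 28: x ≡ 12
Check: 12 mod 4 = 0 ✓, 12 mod 7 = 5 ✓

x ≡ 12 (mod 28)


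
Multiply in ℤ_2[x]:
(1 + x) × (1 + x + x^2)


Expand and collect like terms; reduce coefficients mod 2:
x^0: 1·1 = 1 ≡ 1 (mod 2)
x^1: 1·1 + 1·1 = 2 ≡ 0 (mod 2)
x^2: 1·1 + 1·1 = 2 ≡ 0 (mod 2)
x^3: 1·1 = 1 ≡ 1 (mod 2)
Result: 1 + x^3

f · g = 1 + x^3


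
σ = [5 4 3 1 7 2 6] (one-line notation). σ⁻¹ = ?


To find σ⁻¹, swap domain and range:
σ(1) = 5 → σ⁻¹(5) = 1
σ(2) = 4 → σ⁻¹(4) = 2
σ(3) = 3 → σ⁻¹(3) = 3
σ(4) = 1 → σ⁻¹(1) = 4
σ(5) = 7 → σ⁻¹(7) = 5
σ(6) = 2 → σ⁻¹(2) = 6
σ(7) = 6 → σ⁻¹(6) = 7

σ⁻¹ = [4 6 3 2 1 7 5]


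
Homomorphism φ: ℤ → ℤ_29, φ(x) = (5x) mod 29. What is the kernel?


Kernel = preimage of identity
ker(φ) = {x ∈ ℤ : 5x ≡ 0 (mod 29)}. gcd(5,29) = 1, so 5x ≡ 0 (mod 29) ⟺ x ≡ 0 (mod 29/1 = 29). Hence ker(φ) = 29ℤ

ker(φ) = 29ℤ


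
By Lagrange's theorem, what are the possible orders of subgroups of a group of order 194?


Lagrange's theorem: |H| divides |G|
|G| = 194
Divisors of 194: 1, 2, 97, 194

Possible subgroup orders: {1, 2, 97, 194}


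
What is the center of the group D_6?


Z(G) = {g ∈ G | gx = xg for all x ∈ G}
For even n, Z(D_n) = {e, r^(n/2)}: the 180° rotation r^3 commutes with every reflection and rotation

Z(D_6) = {e, r^3}


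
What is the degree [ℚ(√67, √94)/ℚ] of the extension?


[ℚ(√67,√94):ℚ] = [ℚ(√67,√94):ℚ(√67)]·[ℚ(√67):ℚ] = 2·2 = 4

[ℚ(√67, √94)/ℚ] = 4


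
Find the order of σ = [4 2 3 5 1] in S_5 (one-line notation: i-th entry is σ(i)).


Cycle decomposition: (1 4 5)
Cycle lengths: 3
Order = lcm(3) = 3

ord(σ) = 3


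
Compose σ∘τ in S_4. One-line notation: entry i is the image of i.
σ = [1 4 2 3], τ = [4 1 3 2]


σ∘τ: apply τ first, then σ
1 →τ 4 →σ 3
2 →τ 1 →σ 1
3 →τ 3 →σ 2
4 →τ 2 →σ 4

σ∘τ = [3 1 2 4]


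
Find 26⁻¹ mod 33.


Use the extended Euclidean algorithm to write 1 = 26·s + 33·t; then s mod 33 is the inverse.
Euclidean algorithm:
  26 = 0·33 + 26
  33 = 1·26 + 7
  26 = 3·7 + 5
  7 = 1·5 + 2
  5 = 2·2 + 1
  2 = 2·1 + 0
gcd(26,33) = 1
Back-substitution gives: 26·(14) + 33·(-11) = 1
So 26⁻¹ ≡ 14 ≡ 14 (mod 33)
Check: 26 × 14 = 364 ≡ 1 (mod 33) ✓

26⁻¹ ≡ 14 (mod 33)


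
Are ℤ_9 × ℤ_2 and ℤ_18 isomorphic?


Comparing ℤ_9 × ℤ_2 and ℤ_18:
gcd(9,2) = 1, so ℤ_9 × ℤ_2 ≅ ℤ_18 (CRT)

Yes, ℤ_9 × ℤ_2 ≅ ℤ_18


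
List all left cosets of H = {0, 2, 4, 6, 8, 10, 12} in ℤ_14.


H = {0, 2, 4, 6, 8, 10, 12}, |H| = 7
Number of cosets = |G|/|H| = 14/7 = 2
0 + H = {0, 2, 4, 6, 8, 10, 12}
1 + H = {1, 3, 5, 7, 9, 11, 13}

Cosets: 0+H={0,2,4,6,8,10,12}; 1+H={1,3,5,7,9,11,13}


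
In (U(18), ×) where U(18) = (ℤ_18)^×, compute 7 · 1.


Operation: multiplication mod 18
7 · 1 = (a × b) mod 18 with a = 7, b = 1

7 · 1 = 7


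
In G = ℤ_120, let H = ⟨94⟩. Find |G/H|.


|⟨94⟩| = n / gcd(94, 120) = 120 / 2 = 60
H is normal (ℤ_120 is abelian).
|G/H| = |G| / |H| = 120 / 60 = 2

|G/H| = 2


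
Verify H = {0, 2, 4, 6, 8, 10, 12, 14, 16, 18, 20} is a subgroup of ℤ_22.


Subgroup test for H = {0, 2, 4, 6, 8, 10, 12, 14, 16, 18, 20} in (ℤ_22, +):
(1) 0 ∈ H? Yes
(2) Closure: for all a,b ∈ H, (a+b) mod 22 ∈ H? Yes
(3) Inverses: for all a ∈ H, -a mod 22 ∈ H? Yes

Yes, H is a subgroup of ℤ_22


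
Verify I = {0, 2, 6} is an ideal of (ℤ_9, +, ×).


Check ideal conditions for I = {0, 2, 6} in ℤ_9:
(1) I is an additive subgroup? No
(2) For r ∈ ℤ_9 and a ∈ I: r·a ∈ I? No  [counterexample: r=2, a=2, r·a mod 9 = 4 ∉ I]

No, I is not an ideal of ℤ_9


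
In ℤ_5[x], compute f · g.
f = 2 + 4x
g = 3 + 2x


Expand and collect like terms; reduce coefficients mod 5:
x^0: 2·3 = 6 ≡ 1 (mod 5)
x^1: 2·2 + 4·3 = 16 ≡ 1 (mod 5)
x^2: 4·2 = 8 ≡ 3 (mod 5)
Result: 1 + x + 3x^2

f · g = 1 + x + 3x^2


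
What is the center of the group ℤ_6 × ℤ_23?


Z(G) = {g ∈ G | gx = xg for all x ∈ G}
Direct product of abelian groups is abelian, so Z(G) = G

Z(ℤ_6 × ℤ_23) = ℤ_6 × ℤ_23


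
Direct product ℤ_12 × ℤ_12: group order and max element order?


|ℤ_12 × ℤ_12| = 12 × 12 = 144
Max element order = lcm(12,12) = 12
Cyclic? No (gcd=12)

|ℤ_12×ℤ_12| = 144, max element order = 12


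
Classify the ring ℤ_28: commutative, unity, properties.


ℤ_28 is a commutative ring with unity 1; 28 = 2×14 is composite, so 2·14 ≡ 0 gives zero divisors (not an integral domain)
Commutative: Yes
Integral domain: No
Has unity: Yes

ℤ_28: Commutative=Yes, Unity=Yes


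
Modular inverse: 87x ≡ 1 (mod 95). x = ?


Use the extended Euclidean algorithm to write 1 = 87·s + 95·t; then s mod 95 is the inverse.
Euclidean algorithm:
  87 = 0·95 + 87
  95 = 1·87 + 8
  87 = 10·8 + 7
  8 = 1·7 + 1
  7 = 7·1 + 0
gcd(87,95) = 1
Back-substitution gives: 87·(-12) + 95·(11) = 1
So 87⁻¹ ≡ -12 ≡ 83 (mod 95)
Check: 87 × 83 = 7221 ≡ 1 (mod 95) ✓

87⁻¹ ≡ 83 (mod 95)


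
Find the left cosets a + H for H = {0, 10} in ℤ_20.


H = {0, 10}, |H| = 2
Number of cosets = |G|/|H| = 20/2 = 10
0 + H = {0, 10}
1 + H = {1, 11}
2 + H = {2, 12}
3 + H = {3, 13}
4 + H = {4, 14}
5 + H = {5, 15}
6 + H = {6, 16}
7 + H = {7, 17}
8 + H = {8, 18}
9 + H = {9, 19}

Cosets: 0+H={0,10}; 1+H={1,11}; 2+H={2,12}; 3+H={3,13}; 4+H={4,14}; 5+H={5,15}; 6+H={6,16}; 7+H={7,17}; 8+H={8,18}; 9+H={9,19}


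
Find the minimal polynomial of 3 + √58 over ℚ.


Let α = 3 + √58. Then α - 3 = √58, so (α - 3)² = 58, giving α² - 6α - 49 = 0. Degree 2 and α ∉ ℚ, so this is the minimal polynomial.

Minimal polynomial: x² - 6x - 49


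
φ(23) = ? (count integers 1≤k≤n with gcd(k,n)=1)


φ(n) = count of k ∈ {1,...,n} with gcd(k,n)=1
Coprimes to 23: {1, 2, 3, 4, 5, 6, 7, 8, 9, 10, 11, 12, 13, 14, 15, 16, 17, 18, 19, 20, 21, 22}
Count: 22

φ(23) = 22


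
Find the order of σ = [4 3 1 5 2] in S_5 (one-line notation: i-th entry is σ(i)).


Cycle decomposition: (1 4 5 2 3)
Cycle lengths: 5
Order = lcm(5) = 5

ord(σ) = 5


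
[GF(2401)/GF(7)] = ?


GF(2401) = GF(7^4), so the extension degree is 4

[GF(2401)/GF(7)] = 4


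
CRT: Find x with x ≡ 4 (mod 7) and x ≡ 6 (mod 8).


m₁ = 7, m₂ = 8, gcd = 1, so CRT applies. M = m₁·m₂ = 56
Let M₁ = M/m₁ = 8, M₂ = M/m₂ = 7
Find y₁ ≡ M₁⁻¹ (mod m₁): 8⁻¹ ≡ 1 (mod 7)
Find y₂ ≡ M₂⁻¹ (mod m₂): 7⁻¹ ≡ 7 (mod 8)
x = a₁·M₁·y₁ + a₂·M₂·y₂ = 4·8·1 + 6·7·7 = 326
Reduce mod 56: x ≡ 46
Check: 46 mod 7 = 4 ✓, 46 mod 8 = 6 ✓

x ≡ 46 (mod 56)


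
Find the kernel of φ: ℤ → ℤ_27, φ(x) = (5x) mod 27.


Kernel = preimage of identity
ker(φ) = {x ∈ ℤ : 5x ≡ 0 (mod 27)}. gcd(5,27) = 1, so 5x ≡ 0 (mod 27) ⟺ x ≡ 0 (mod 27/1 = 27). Hence ker(φ) = 27ℤ

ker(φ) = 27ℤ


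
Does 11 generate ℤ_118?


g generates ℤ_n iff gcd(g, n) = 1
gcd(11, 118) = 1
Since gcd = 1, 11 is a generator.

Yes, 11 generates ℤ_118


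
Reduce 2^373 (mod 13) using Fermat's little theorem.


Fermat's little theorem: if p is prime and gcd(a,p)=1, then a^(p-1) ≡ 1 (mod p)
p = 13 is prime, gcd(2,13) = 1
Reduce exponent: 373 mod 12 = 1
So 2^373 ≡ 2^1 (mod 13)
2^1 mod 13 = 2

2^373 ≡ 2 (mod 13)


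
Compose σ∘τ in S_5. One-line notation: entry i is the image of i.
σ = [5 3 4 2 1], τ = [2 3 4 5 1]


σ∘τ: apply τ first, then σ
1 →τ 2 →σ 3
2 →τ 3 →σ 4
3 →τ 4 →σ 2
4 →τ 5 →σ 1
5 →τ 1 →σ 5

σ∘τ = [3 4 2 1 5]


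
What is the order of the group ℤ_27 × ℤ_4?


|A × B| = |A| · |B|
|ℤ_27 × ℤ_4| = 27 × 4 = 108

|ℤ_27 × ℤ_4| = 108


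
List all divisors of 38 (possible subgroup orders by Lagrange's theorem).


Lagrange's theorem: |H| divides |G|
|G| = 38
Divisors of 38: 1, 2, 19, 38

Possible subgroup orders: {1, 2, 19, 38}


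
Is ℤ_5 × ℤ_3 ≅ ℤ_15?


Comparing ℤ_5 × ℤ_3 and ℤ_15:
gcd(5,3) = 1, so ℤ_5 × ℤ_3 ≅ ℤ_15 (CRT)

Yes, ℤ_5 × ℤ_3 ≅ ℤ_15


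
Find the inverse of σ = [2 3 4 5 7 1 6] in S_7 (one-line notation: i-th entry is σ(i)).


To find σ⁻¹, swap domain and range:
σ(1) = 2 → σ⁻¹(2) = 1
σ(2) = 3 → σ⁻¹(3) = 2
σ(3) = 4 → σ⁻¹(4) = 3
σ(4) = 5 → σ⁻¹(5) = 4
σ(5) = 7 → σ⁻¹(7) = 5
σ(6) = 1 → σ⁻¹(1) = 6
σ(7) = 6 → σ⁻¹(6) = 7

σ⁻¹ = [6 1 2 3 4 7 5]


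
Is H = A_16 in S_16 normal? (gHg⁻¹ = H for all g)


H = A_16 in S_16
A_16 has index 2 in S_16, and every subgroup of index 2 is normal

Yes, normal subgroup


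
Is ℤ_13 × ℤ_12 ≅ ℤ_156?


Comparing ℤ_13 × ℤ_12 and ℤ_156:
gcd(13,12) = 1, so ℤ_13 × ℤ_12 ≅ ℤ_156 (CRT)

Yes, ℤ_13 × ℤ_12 ≅ ℤ_156


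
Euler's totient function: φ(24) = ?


φ(n) = count of k ∈ {1,...,n} with gcd(k,n)=1
Coprimes to 24: {1, 5, 7, 11, 13, 17, 19, 23}
Count: 8

φ(24) = 8


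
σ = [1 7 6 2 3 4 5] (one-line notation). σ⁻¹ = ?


To find σ⁻¹, swap domain and range:
σ(1) = 1 → σ⁻¹(1) = 1
σ(2) = 7 → σ⁻¹(7) = 2
σ(3) = 6 → σ⁻¹(6) = 3
σ(4) = 2 → σ⁻¹(2) = 4
σ(5) = 3 → σ⁻¹(3) = 5
σ(6) = 4 → σ⁻¹(4) = 6
σ(7) = 5 → σ⁻¹(5) = 7

σ⁻¹ = [1 4 5 6 7 3 2]


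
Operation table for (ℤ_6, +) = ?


Elements: {0, 1, 2, 3, 4, 5}
Operation: addition mod 6
Entry (a, b) = (a + b) mod 6

Cayley table:
  | 0 | 1 | 2 | 3 | 4 | 5
0 | 0 | 1 | 2 | 3 | 4 | 5
1 | 1 | 2 | 3 | 4 | 5 | 0
2 | 2 | 3 | 4 | 5 | 0 | 1
3 | 3 | 4 | 5 | 0 | 1 | 2
4 | 4 | 5 | 0 | 1 | 2 | 3
5 | 5 | 0 | 1 | 2 | 3 | 4


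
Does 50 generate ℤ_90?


g generates ℤ_n iff gcd(g, n) = 1
gcd(50, 90) = 10
Since gcd = 10 ≠ 1, ⟨50⟩ has order 9 < 90, so 50 is not a generator.

No, 50 does not generate ℤ_90


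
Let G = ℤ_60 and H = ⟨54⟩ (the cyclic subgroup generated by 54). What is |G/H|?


|⟨54⟩| = n / gcd(54, 60) = 60 / 6 = 10
H is normal (ℤ_60 is abelian).
|G/H| = |G| / |H| = 60 / 10 = 6

|G/H| = 6


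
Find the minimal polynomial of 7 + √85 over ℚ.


Let α = 7 + √85. Then α - 7 = √85, so (α - 7)² = 85, giving α² - 14α - 36 = 0. Degree 2 and α ∉ ℚ, so this is the minimal polynomial.

Minimal polynomial: x² - 14x - 36


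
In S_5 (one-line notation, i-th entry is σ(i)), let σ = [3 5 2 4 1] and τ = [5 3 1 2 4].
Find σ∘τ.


σ∘τ: apply τ first, then σ
1 →τ 5 →σ 1
2 →τ 3 →σ 2
3 →τ 1 →σ 3
4 →τ 2 →σ 5
5 →τ 4 →σ 4

σ∘τ = [1 2 3 5 4]


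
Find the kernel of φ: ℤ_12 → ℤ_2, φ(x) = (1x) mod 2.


Kernel = preimage of identity
ker(φ) = {x ∈ ℤ_12 : 1x ≡ 0 (mod 2)}. Since 2 | 12, φ is well-defined. The kernel is the cyclic subgroup ⟨2⟩ of ℤ_12 (order 6), i.e. {0, 2, 4, 6, 8, 10}

ker(φ) = {0, 2, 4, 6, 8, 10}


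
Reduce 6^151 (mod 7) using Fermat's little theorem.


Fermat's little theorem: if p is prime and gcd(a,p)=1, then a^(p-1) ≡ 1 (mod p)
p = 7 is prime, gcd(6,7) = 1
Reduce exponent: 151 mod 6 = 1
So 6^151 ≡ 6^1 (mod 7)
6^1 mod 7 = 6

6^151 ≡ 6 (mod 7)


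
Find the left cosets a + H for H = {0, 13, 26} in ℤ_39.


H = {0, 13, 26}, |H| = 3
Number of cosets = |G|/|H| = 39/3 = 13
0 + H = {0, 13, 26}
1 + H = {1, 14, 27}
2 + H = {2, 15, 28}
3 + H = {3, 16, 29}
4 + H = {4, 17, 30}
5 + H = {5, 18, 31}
6 + H = {6, 19, 32}
7 + H = {7, 20, 33}
8 + H = {8, 21, 34}
9 + H = {9, 22, 35}
10 + H = {10, 23, 36}
11 + H = {11, 24, 37}
12 + H = {12, 25, 38}

Cosets: 0+H={0,13,26}; 1+H={1,14,27}; 2+H={2,15,28}; 3+H={3,16,29}; 4+H={4,17,30}; 5+H={5,18,31}; 6+H={6,19,32}; 7+H={7,20,33}; 8+H={8,21,34}; 9+H={9,22,35}; 10+H={10,23,36}; 11+H={11,24,37}; 12+H={12,25,38}


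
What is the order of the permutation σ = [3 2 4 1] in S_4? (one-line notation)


Cycle decomposition: (1 3 4)
Cycle lengths: 3
Order = lcm(3) = 3

ord(σ) = 3


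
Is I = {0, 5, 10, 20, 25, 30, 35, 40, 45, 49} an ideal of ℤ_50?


Check ideal conditions for I = {0, 5, 10, 20, 25, 30, 35, 40, 45, 49} in ℤ_50:
(1) I is an additive subgroup? No
(2) For r ∈ ℤ_50 and a ∈ I: r·a ∈ I? No  [counterexample: r=2, a=49, r·a mod 50 = 48 ∉ I]

No, I is not an ideal of ℤ_50


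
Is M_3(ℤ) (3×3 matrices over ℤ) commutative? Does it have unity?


Matrix multiplication is non-commutative for n ≥ 2; the identity matrix I is the unity; singular matrices give zero divisors, so not an integral domain
Commutative: No
Integral domain: No
Has unity: Yes

M_3(ℤ) (3×3 matrices over ℤ): Commutative=No, Unity=Yes


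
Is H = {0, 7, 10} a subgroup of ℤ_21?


Subgroup test for H = {0, 7, 10} in (ℤ_21, +):
(1) 0 ∈ H? Yes
(2) Closure: for all a,b ∈ H, (a+b) mod 21 ∈ H? No  [counterexample: 7 + 7 = 14 ∉ H]
(3) Inverses: for all a ∈ H, -a mod 21 ∈ H? No

No, H is not a subgroup of ℤ_21


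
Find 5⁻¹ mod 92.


Use the extended Euclidean algorithm to write 1 = 5·s + 92·t; then s mod 92 is the inverse.
Euclidean algorithm:
  5 = 0·92 + 5
  92 = 18·5 + 2
  5 = 2·2 + 1
  2 = 2·1 + 0
gcd(5,92) = 1
Back-substitution gives: 5·(37) + 92·(-2) = 1
So 5⁻¹ ≡ 37 ≡ 37 (mod 92)
Check: 5 × 37 = 185 ≡ 1 (mod 92) ✓

5⁻¹ ≡ 37 (mod 92)


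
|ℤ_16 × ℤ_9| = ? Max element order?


|ℤ_16 × ℤ_9| = 16 × 9 = 144
Max element order = lcm(16,9) = 144
Cyclic? Yes (gcd=1)

|ℤ_16×ℤ_9| = 144, max element order = 144


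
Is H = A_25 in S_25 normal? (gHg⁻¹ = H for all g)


H = A_25 in S_25
A_25 has index 2 in S_25, and every subgroup of index 2 is normal

Yes, normal subgroup


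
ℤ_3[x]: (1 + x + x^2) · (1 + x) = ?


Expand and collect like terms; reduce coefficients mod 3:
x^0: 1·1 = 1 ≡ 1 (mod 3)
x^1: 1·1 + 1·1 = 2 ≡ 2 (mod 3)
x^2: 1·1 + 1·1 = 2 ≡ 2 (mod 3)
x^3: 1·1 = 1 ≡ 1 (mod 3)
Result: 1 + 2x + 2x^2 + x^3

f · g = 1 + 2x + 2x^2 + x^3


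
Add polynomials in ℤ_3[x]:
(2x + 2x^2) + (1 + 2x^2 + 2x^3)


Add coefficients mod 3:
x^0: 0 + 1 = 1 (mod 3)
x^1: 2 + 0 = 2 (mod 3)
x^2: 2 + 2 = 1 (mod 3)
x^3: 0 + 2 = 2 (mod 3)
Result: 1 + 2x + x^2 + 2x^3

f + g = 1 + 2x + x^2 + 2x^3


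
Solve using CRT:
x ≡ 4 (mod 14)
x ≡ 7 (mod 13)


m₁ = 14, m₂ = 13, gcd = 1, so CRT applies. M = m₁·m₂ = 182
Let M₁ = M/m₁ = 13, M₂ = M/m₂ = 14
Find y₁ ≡ M₁⁻¹ (mod m₁): 13⁻¹ ≡ 13 (mod 14)
Find y₂ ≡ M₂⁻¹ (mod m₂): 14⁻¹ ≡ 1 (mod 13)
x = a₁·M₁·y₁ + a₂·M₂·y₂ = 4·13·13 + 7·14·1 = 774
Reduce mod 182: x ≡ 46
Check: 46 mod 14 = 4 ✓, 46 mod 13 = 7 ✓

x ≡ 46 (mod 182)


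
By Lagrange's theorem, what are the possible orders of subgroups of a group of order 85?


Lagrange's theorem: |H| divides |G|
|G| = 85
Divisors of 85: 1, 5, 17, 85

Possible subgroup orders: {1, 5, 17, 85}


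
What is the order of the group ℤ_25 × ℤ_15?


|A × B| = |A| · |B|
|ℤ_25 × ℤ_15| = 25 × 15 = 375

|ℤ_25 × ℤ_15| = 375


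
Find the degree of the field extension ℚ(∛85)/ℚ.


∛85 has minimal polynomial x³ - 85 (irreducible over ℚ since 85 is not a perfect cube)

[ℚ(∛85)/ℚ] = 3


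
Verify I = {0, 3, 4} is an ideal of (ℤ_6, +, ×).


Check ideal conditions for I = {0, 3, 4} in ℤ_6:
(1) I is an additive subgroup? No
(2) For r ∈ ℤ_6 and a ∈ I: r·a ∈ I? No  [counterexample: r=2, a=4, r·a mod 6 = 2 ∉ I]

No, I is not an ideal of ℤ_6


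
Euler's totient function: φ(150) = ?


Factor n: 150 = 2 × 3 × 5^2
φ(n) = n · ∏(1 - 1/p) over distinct primes p | n
φ(150) = 150 · (1 - 1/2) · (1 - 1/3) · (1 - 1/5) = 40

φ(150) = 40


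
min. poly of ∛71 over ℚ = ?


∛71 satisfies x³ - 71 = 0, irreducible over ℚ (no rational root; 71 is not a perfect cube)

Minimal polynomial: x³ - 71


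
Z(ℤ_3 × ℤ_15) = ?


Z(G) = {g ∈ G | gx = xg for all x ∈ G}
Direct product of abelian groups is abelian, so Z(G) = G

Z(ℤ_3 × ℤ_15) = ℤ_3 × ℤ_15


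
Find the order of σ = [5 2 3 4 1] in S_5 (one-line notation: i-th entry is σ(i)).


Cycle decomposition: (1 5)
Cycle lengths: 2
Order = lcm(2) = 2

ord(σ) = 2


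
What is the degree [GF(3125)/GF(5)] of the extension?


GF(3125) = GF(5^5), so the extension degree is 5

[GF(3125)/GF(5)] = 5


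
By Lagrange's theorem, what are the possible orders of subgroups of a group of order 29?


Lagrange's theorem: |H| divides |G|
|G| = 29
Divisors of 29: 1, 29

Possible subgroup orders: {1, 29}
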